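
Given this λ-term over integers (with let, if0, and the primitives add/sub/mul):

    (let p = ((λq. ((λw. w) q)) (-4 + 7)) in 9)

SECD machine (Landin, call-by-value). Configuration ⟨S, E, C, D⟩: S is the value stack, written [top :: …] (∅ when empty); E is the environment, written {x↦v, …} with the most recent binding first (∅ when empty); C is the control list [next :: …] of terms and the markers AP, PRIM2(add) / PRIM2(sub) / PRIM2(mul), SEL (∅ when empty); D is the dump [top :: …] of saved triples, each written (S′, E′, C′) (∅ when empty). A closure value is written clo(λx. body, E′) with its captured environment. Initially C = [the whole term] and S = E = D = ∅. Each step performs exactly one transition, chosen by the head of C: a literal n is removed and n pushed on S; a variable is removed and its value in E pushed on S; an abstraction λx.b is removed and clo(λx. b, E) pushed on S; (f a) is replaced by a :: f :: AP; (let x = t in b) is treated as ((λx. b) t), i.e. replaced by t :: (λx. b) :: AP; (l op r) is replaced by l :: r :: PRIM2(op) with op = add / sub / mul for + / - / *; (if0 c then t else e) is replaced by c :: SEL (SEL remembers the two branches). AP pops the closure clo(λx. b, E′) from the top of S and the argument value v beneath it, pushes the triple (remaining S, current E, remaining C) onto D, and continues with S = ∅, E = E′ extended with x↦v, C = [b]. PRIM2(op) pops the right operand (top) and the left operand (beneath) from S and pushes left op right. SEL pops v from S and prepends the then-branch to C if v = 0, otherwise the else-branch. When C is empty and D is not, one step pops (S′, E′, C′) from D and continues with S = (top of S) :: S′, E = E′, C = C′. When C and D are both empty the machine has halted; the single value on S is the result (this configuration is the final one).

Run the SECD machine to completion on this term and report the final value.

Answer: 9

Derivation:
[0] ⟨S=∅; E=∅; C=[(let p = ((λq. ((λw. w) q)) (-4 + 7)) in 9)]; D=∅⟩
[1] ⟨S=∅; E=∅; C=[((λq. ((λw. w) q)) (-4 + 7)) :: (λp. 9) :: AP]; D=∅⟩
[2] ⟨S=∅; E=∅; C=[(-4 + 7) :: (λq. ((λw. w) q)) :: AP :: (λp. 9) :: AP]; D=∅⟩
[3] ⟨S=∅; E=∅; C=[-4 :: 7 :: PRIM2(add) :: (λq. ((λw. w) q)) :: AP :: (λp. 9) :: AP]; D=∅⟩
[4] ⟨S=[-4]; E=∅; C=[7 :: PRIM2(add) :: (λq. ((λw. w) q)) :: AP :: (λp. 9) :: AP]; D=∅⟩
[5] ⟨S=[7 :: -4]; E=∅; C=[PRIM2(add) :: (λq. ((λw. w) q)) :: AP :: (λp. 9) :: AP]; D=∅⟩
[6] ⟨S=[3]; E=∅; C=[(λq. ((λw. w) q)) :: AP :: (λp. 9) :: AP]; D=∅⟩
[7] ⟨S=[clo(λq. ((λw. w) q), ∅) :: 3]; E=∅; C=[AP :: (λp. 9) :: AP]; D=∅⟩
[8] ⟨S=∅; E={q↦3}; C=[((λw. w) q)]; D=[(∅, ∅, [(λp. 9) :: AP])]⟩
[9] ⟨S=∅; E={q↦3}; C=[q :: (λw. w) :: AP]; D=[(∅, ∅, [(λp. 9) :: AP])]⟩
[10] ⟨S=[3]; E={q↦3}; C=[(λw. w) :: AP]; D=[(∅, ∅, [(λp. 9) :: AP])]⟩
[11] ⟨S=[clo(λw. w, {q↦3}) :: 3]; E={q↦3}; C=[AP]; D=[(∅, ∅, [(λp. 9) :: AP])]⟩
[12] ⟨S=∅; E={w↦3, q↦3}; C=[w]; D=[(∅, {q↦3}, ∅) :: (∅, ∅, [(λp. 9) :: AP])]⟩
[13] ⟨S=[3]; E={w↦3, q↦3}; C=∅; D=[(∅, {q↦3}, ∅) :: (∅, ∅, [(λp. 9) :: AP])]⟩
[14] ⟨S=[3]; E={q↦3}; C=∅; D=[(∅, ∅, [(λp. 9) :: AP])]⟩
[15] ⟨S=[3]; E=∅; C=[(λp. 9) :: AP]; D=∅⟩
[16] ⟨S=[clo(λp. 9, ∅) :: 3]; E=∅; C=[AP]; D=∅⟩
[17] ⟨S=∅; E={p↦3}; C=[9]; D=[(∅, ∅, ∅)]⟩
[18] ⟨S=[9]; E={p↦3}; C=∅; D=[(∅, ∅, ∅)]⟩
[19] ⟨S=[9]; E=∅; C=∅; D=∅⟩
→ final value 9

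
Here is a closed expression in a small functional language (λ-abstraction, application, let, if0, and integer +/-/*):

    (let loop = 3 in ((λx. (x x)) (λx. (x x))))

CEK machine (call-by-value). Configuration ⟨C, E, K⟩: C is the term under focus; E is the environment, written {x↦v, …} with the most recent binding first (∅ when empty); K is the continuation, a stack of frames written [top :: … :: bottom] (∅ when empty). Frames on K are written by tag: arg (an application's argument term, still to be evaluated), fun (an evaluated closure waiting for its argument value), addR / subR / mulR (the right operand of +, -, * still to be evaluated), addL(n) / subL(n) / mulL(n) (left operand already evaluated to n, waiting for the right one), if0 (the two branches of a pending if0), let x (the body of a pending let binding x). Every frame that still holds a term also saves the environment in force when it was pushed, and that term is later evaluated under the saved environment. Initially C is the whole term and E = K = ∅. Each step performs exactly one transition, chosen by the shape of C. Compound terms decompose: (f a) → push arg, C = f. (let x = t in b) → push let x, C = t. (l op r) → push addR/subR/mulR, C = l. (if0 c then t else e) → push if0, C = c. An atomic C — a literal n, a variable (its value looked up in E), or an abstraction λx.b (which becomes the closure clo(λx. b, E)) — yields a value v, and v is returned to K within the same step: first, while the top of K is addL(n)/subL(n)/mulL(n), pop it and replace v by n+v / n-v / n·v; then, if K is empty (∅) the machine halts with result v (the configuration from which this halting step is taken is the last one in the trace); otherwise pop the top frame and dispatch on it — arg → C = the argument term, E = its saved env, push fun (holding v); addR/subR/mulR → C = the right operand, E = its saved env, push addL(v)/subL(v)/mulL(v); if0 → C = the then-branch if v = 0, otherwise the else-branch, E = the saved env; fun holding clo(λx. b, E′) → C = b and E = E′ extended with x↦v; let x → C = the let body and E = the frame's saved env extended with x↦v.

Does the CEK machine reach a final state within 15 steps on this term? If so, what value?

0. <C=(let loop = 3 in ((λx. (x x)) (λx. (x x)))), E=∅, K=∅>
1. <C=3, E=∅, K=[let loop]>
2. <C=((λx. (x x)) (λx. (x x))), E={loop↦3}, K=∅>
3. <C=(λx. (x x)), E={loop↦3}, K=[arg]>
4. <C=(λx. (x x)), E={loop↦3}, K=[fun]>
5. <C=(x x), E={x↦clo(λx. (x x), {loop↦3}), loop↦3}, K=∅>
6. <C=x, E={x↦clo(λx. (x x), {loop↦3}), loop↦3}, K=[arg]>
7. <C=x, E={x↦clo(λx. (x x), {loop↦3}), loop↦3}, K=[fun]>
… configuration repeats with period 3 (steps 5–7 recur indefinitely) …

Answer: DIVERGES (no final state within 15 steps)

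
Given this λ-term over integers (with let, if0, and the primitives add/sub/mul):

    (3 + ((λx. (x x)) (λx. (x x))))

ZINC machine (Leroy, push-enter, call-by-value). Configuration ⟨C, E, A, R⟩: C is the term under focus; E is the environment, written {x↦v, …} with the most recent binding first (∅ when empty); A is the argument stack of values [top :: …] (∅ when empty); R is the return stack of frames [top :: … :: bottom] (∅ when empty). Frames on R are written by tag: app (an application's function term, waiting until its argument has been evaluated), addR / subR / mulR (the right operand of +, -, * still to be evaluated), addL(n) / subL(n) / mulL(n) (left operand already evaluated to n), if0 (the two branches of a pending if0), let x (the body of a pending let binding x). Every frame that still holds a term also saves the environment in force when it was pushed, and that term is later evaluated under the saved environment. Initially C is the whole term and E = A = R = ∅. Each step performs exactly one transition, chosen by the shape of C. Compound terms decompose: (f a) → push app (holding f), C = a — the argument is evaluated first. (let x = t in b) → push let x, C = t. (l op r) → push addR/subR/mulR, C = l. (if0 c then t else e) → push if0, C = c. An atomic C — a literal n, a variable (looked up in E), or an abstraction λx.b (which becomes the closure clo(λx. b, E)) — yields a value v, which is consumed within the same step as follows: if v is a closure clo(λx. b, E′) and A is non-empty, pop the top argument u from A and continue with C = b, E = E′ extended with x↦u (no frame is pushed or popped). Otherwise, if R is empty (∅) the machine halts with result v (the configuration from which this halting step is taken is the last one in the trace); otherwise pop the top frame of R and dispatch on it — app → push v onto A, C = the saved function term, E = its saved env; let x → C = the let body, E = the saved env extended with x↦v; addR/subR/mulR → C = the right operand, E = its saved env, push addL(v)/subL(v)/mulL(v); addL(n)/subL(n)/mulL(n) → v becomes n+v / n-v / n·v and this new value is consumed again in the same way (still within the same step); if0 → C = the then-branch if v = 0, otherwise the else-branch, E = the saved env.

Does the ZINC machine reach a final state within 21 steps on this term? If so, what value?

step 0: ⟨C=(3 + ((λx. (x x)) (λx. (x x)))); E=∅; A=∅; R=∅⟩
step 1: ⟨C=3; E=∅; A=∅; R=[addR]⟩
step 2: ⟨C=((λx. (x x)) (λx. (x x))); E=∅; A=∅; R=[addL(3)]⟩
step 3: ⟨C=(λx. (x x)); E=∅; A=∅; R=[app :: addL(3)]⟩
step 4: ⟨C=(λx. (x x)); E=∅; A=[clo(λx. (x x), ∅)]; R=[addL(3)]⟩
step 5: ⟨C=(x x); E={x↦clo(λx. (x x), ∅)}; A=∅; R=[addL(3)]⟩
step 6: ⟨C=x; E={x↦clo(λx. (x x), ∅)}; A=∅; R=[app :: addL(3)]⟩
step 7: ⟨C=x; E={x↦clo(λx. (x x), ∅)}; A=[clo(λx. (x x), ∅)]; R=[addL(3)]⟩
… configuration repeats with period 3 (steps 5–7 recur indefinitely) …

Answer: DIVERGES (no final state within 21 steps)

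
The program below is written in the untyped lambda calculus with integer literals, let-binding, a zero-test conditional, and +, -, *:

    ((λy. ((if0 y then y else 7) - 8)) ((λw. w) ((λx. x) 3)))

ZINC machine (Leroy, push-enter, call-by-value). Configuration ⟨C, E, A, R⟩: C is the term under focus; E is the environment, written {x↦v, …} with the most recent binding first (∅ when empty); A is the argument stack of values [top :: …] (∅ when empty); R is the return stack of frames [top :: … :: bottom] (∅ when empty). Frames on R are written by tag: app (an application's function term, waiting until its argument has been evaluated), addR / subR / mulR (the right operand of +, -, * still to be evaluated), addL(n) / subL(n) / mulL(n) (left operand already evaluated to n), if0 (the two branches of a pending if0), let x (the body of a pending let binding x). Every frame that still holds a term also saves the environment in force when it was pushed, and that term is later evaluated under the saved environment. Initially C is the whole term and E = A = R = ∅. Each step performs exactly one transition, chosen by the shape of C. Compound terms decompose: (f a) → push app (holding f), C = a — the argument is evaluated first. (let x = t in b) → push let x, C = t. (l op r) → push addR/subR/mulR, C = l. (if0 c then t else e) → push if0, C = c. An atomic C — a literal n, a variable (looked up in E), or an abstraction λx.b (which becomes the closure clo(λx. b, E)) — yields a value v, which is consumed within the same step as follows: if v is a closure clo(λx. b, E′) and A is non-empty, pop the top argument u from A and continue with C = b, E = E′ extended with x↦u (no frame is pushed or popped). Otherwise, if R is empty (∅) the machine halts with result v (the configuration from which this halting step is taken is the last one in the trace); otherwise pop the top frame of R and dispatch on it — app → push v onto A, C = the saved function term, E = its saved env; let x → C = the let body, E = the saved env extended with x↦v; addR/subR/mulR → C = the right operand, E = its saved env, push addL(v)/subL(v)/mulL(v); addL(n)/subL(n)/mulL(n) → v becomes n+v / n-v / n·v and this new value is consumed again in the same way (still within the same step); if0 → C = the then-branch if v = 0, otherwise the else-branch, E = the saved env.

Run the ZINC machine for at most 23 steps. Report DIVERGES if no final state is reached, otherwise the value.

step 0: [C=((λy. ((if0 y then y else 7) - 8)) ((λw. w) ((λx. x) 3))) | E=∅ | A=∅ | R=∅]
step 1: [C=((λw. w) ((λx. x) 3)) | E=∅ | A=∅ | R=[app]]
step 2: [C=((λx. x) 3) | E=∅ | A=∅ | R=[app :: app]]
step 3: [C=3 | E=∅ | A=∅ | R=[app :: app :: app]]
step 4: [C=(λx. x) | E=∅ | A=[3] | R=[app :: app]]
step 5: [C=x | E={x↦3} | A=∅ | R=[app :: app]]
step 6: [C=(λw. w) | E=∅ | A=[3] | R=[app]]
step 7: [C=w | E={w↦3} | A=∅ | R=[app]]
step 8: [C=(λy. ((if0 y then y else 7) - 8)) | E=∅ | A=[3] | R=∅]
step 9: [C=((if0 y then y else 7) - 8) | E={y↦3} | A=∅ | R=∅]
step 10: [C=(if0 y then y else 7) | E={y↦3} | A=∅ | R=[subR]]
step 11: [C=y | E={y↦3} | A=∅ | R=[if0 :: subR]]
step 12: [C=7 | E={y↦3} | A=∅ | R=[subR]]
step 13: [C=8 | E={y↦3} | A=∅ | R=[subL(7)]]
→ final value -1

Answer: -1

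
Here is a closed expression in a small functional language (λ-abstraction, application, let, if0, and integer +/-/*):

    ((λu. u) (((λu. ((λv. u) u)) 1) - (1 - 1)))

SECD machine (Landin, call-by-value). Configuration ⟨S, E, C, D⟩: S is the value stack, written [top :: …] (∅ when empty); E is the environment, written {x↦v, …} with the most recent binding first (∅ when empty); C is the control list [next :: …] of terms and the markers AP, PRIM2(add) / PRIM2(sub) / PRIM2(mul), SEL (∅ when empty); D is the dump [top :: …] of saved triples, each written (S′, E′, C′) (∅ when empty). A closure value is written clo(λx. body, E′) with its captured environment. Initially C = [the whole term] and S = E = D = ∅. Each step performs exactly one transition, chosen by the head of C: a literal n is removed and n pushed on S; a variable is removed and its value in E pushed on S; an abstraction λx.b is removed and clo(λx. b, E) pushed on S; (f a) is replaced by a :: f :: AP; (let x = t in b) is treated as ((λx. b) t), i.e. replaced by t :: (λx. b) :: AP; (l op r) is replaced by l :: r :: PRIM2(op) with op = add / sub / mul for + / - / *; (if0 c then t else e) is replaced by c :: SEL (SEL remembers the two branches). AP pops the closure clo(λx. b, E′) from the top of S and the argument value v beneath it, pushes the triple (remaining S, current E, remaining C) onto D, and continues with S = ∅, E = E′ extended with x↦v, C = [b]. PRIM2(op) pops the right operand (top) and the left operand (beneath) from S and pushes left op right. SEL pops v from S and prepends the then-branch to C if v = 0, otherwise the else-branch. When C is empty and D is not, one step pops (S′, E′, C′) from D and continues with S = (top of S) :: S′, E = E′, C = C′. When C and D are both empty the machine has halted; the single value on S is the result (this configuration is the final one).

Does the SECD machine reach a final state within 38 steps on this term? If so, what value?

Answer: 1

Execution trace:
0. <S=∅, E=∅, C=[((λu. u) (((λu. ((λv. u) u)) 1) - (1 - 1)))], D=∅>
1. <S=∅, E=∅, C=[(((λu. ((λv. u) u)) 1) - (1 - 1)) :: (λu. u) :: AP], D=∅>
2. <S=∅, E=∅, C=[((λu. ((λv. u) u)) 1) :: (1 - 1) :: PRIM2(sub) :: (λu. u) :: AP], D=∅>
3. <S=∅, E=∅, C=[1 :: (λu. ((λv. u) u)) :: AP :: (1 - 1) :: PRIM2(sub) :: (λu. u) :: AP], D=∅>
4. <S=[1], E=∅, C=[(λu. ((λv. u) u)) :: AP :: (1 - 1) :: PRIM2(sub) :: (λu. u) :: AP], D=∅>
5. <S=[clo(λu. ((λv. u) u), ∅) :: 1], E=∅, C=[AP :: (1 - 1) :: PRIM2(sub) :: (λu. u) :: AP], D=∅>
6. <S=∅, E={u↦1}, C=[((λv. u) u)], D=[(∅, ∅, [(1 - 1) :: PRIM2(sub) :: (λu. u) :: AP])]>
7. <S=∅, E={u↦1}, C=[u :: (λv. u) :: AP], D=[(∅, ∅, [(1 - 1) :: PRIM2(sub) :: (λu. u) :: AP])]>
8. <S=[1], E={u↦1}, C=[(λv. u) :: AP], D=[(∅, ∅, [(1 - 1) :: PRIM2(sub) :: (λu. u) :: AP])]>
9. <S=[clo(λv. u, {u↦1}) :: 1], E={u↦1}, C=[AP], D=[(∅, ∅, [(1 - 1) :: PRIM2(sub) :: (λu. u) :: AP])]>
10. <S=∅, E={v↦1, u↦1}, C=[u], D=[(∅, {u↦1}, ∅) :: (∅, ∅, [(1 - 1) :: PRIM2(sub) :: (λu. u) :: AP])]>
11. <S=[1], E={v↦1, u↦1}, C=∅, D=[(∅, {u↦1}, ∅) :: (∅, ∅, [(1 - 1) :: PRIM2(sub) :: (λu. u) :: AP])]>
12. <S=[1], E={u↦1}, C=∅, D=[(∅, ∅, [(1 - 1) :: PRIM2(sub) :: (λu. u) :: AP])]>
13. <S=[1], E=∅, C=[(1 - 1) :: PRIM2(sub) :: (λu. u) :: AP], D=∅>
14. <S=[1], E=∅, C=[1 :: 1 :: PRIM2(sub) :: PRIM2(sub) :: (λu. u) :: AP], D=∅>
15. <S=[1 :: 1], E=∅, C=[1 :: PRIM2(sub) :: PRIM2(sub) :: (λu. u) :: AP], D=∅>
16. <S=[1 :: 1 :: 1], E=∅, C=[PRIM2(sub) :: PRIM2(sub) :: (λu. u) :: AP], D=∅>
17. <S=[0 :: 1], E=∅, C=[PRIM2(sub) :: (λu. u) :: AP], D=∅>
18. <S=[1], E=∅, C=[(λu. u) :: AP], D=∅>
19. <S=[clo(λu. u, ∅) :: 1], E=∅, C=[AP], D=∅>
20. <S=∅, E={u↦1}, C=[u], D=[(∅, ∅, ∅)]>
21. <S=[1], E={u↦1}, C=∅, D=[(∅, ∅, ∅)]>
22. <S=[1], E=∅, C=∅, D=∅>
→ final value 1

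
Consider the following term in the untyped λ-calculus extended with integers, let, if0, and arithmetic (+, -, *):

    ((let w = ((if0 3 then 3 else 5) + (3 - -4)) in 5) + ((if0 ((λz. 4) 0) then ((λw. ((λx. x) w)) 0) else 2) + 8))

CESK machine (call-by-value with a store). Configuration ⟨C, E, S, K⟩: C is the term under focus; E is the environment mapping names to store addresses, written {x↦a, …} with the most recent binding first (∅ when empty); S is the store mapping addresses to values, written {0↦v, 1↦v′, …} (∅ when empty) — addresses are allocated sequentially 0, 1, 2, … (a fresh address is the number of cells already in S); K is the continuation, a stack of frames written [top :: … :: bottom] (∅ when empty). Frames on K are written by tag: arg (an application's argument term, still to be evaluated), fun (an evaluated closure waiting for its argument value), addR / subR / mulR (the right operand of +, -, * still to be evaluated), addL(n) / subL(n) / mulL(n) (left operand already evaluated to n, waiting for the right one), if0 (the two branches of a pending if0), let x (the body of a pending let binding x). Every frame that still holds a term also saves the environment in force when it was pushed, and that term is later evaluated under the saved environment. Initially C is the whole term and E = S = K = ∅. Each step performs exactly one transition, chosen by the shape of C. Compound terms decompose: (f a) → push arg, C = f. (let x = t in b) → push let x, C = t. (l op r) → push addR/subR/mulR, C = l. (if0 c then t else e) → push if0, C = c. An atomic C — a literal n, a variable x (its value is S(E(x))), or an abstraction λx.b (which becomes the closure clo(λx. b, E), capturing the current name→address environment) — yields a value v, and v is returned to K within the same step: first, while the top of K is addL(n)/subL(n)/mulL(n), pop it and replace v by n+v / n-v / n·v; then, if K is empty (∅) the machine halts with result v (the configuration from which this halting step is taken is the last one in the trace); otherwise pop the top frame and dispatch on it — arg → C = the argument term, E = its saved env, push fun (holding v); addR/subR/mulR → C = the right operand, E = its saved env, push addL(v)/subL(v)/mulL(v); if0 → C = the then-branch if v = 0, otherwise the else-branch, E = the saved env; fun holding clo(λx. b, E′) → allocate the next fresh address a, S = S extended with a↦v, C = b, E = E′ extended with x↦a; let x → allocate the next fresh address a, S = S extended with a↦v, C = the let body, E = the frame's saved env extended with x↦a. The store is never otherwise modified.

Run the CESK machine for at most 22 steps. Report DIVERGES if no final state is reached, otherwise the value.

step 0: ⟨C=((let w = ((if0 3 then 3 else 5) + (3 - -4)) in 5) + ((if0 ((λz. 4) 0) then ((λw. ((λx. x) w)) 0) else 2) + 8)); E=∅; S=∅; K=∅⟩
step 1: ⟨C=(let w = ((if0 3 then 3 else 5) + (3 - -4)) in 5); E=∅; S=∅; K=[addR]⟩
step 2: ⟨C=((if0 3 then 3 else 5) + (3 - -4)); E=∅; S=∅; K=[let w :: addR]⟩
step 3: ⟨C=(if0 3 then 3 else 5); E=∅; S=∅; K=[addR :: let w :: addR]⟩
step 4: ⟨C=3; E=∅; S=∅; K=[if0 :: addR :: let w :: addR]⟩
step 5: ⟨C=5; E=∅; S=∅; K=[addR :: let w :: addR]⟩
step 6: ⟨C=(3 - -4); E=∅; S=∅; K=[addL(5) :: let w :: addR]⟩
step 7: ⟨C=3; E=∅; S=∅; K=[subR :: addL(5) :: let w :: addR]⟩
step 8: ⟨C=-4; E=∅; S=∅; K=[subL(3) :: addL(5) :: let w :: addR]⟩
step 9: ⟨C=5; E={w↦0}; S={0↦12}; K=[addR]⟩
step 10: ⟨C=((if0 ((λz. 4) 0) then ((λw. ((λx. x) w)) 0) else 2) + 8); E=∅; S={0↦12}; K=[addL(5)]⟩
step 11: ⟨C=(if0 ((λz. 4) 0) then ((λw. ((λx. x) w)) 0) else 2); E=∅; S={0↦12}; K=[addR :: addL(5)]⟩
step 12: ⟨C=((λz. 4) 0); E=∅; S={0↦12}; K=[if0 :: addR :: addL(5)]⟩
step 13: ⟨C=(λz. 4); E=∅; S={0↦12}; K=[arg :: if0 :: addR :: addL(5)]⟩
step 14: ⟨C=0; E=∅; S={0↦12}; K=[fun :: if0 :: addR :: addL(5)]⟩
step 15: ⟨C=4; E={z↦1}; S={0↦12, 1↦0}; K=[if0 :: addR :: addL(5)]⟩
step 16: ⟨C=2; E=∅; S={0↦12, 1↦0}; K=[addR :: addL(5)]⟩
step 17: ⟨C=8; E=∅; S={0↦12, 1↦0}; K=[addL(2) :: addL(5)]⟩
→ final value 15

Answer: 15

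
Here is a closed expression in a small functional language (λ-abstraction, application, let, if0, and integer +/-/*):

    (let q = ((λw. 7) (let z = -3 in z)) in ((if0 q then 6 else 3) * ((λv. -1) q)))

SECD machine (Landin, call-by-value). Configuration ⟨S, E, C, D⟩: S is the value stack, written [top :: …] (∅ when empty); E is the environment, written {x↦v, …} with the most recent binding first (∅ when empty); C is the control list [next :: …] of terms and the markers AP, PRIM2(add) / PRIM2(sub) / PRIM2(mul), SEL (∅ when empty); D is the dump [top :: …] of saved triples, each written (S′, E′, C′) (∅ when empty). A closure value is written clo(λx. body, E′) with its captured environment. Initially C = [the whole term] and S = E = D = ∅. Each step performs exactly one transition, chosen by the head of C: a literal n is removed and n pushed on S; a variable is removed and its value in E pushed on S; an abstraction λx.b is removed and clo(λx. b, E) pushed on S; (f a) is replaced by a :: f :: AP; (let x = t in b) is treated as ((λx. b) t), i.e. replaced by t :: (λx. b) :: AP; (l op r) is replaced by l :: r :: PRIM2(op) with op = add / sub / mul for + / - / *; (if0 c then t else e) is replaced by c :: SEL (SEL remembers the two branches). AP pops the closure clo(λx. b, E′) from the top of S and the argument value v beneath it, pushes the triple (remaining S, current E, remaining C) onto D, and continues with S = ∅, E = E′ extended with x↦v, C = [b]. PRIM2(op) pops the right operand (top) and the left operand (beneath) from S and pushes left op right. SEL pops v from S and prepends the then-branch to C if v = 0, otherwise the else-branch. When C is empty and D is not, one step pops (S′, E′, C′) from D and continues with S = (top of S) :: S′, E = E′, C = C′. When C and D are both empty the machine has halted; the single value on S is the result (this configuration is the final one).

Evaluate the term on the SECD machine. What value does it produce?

step 0: ⟨S=∅; E=∅; C=[(let q = ((λw. 7) (let z = -3 in z)) in ((if0 q then 6 else 3) * ((λv. -1) q)))]; D=∅⟩
step 1: ⟨S=∅; E=∅; C=[((λw. 7) (let z = -3 in z)) :: (λq. ((if0 q then 6 else 3) * ((λv. -1) q))) :: AP]; D=∅⟩
step 2: ⟨S=∅; E=∅; C=[(let z = -3 in z) :: (λw. 7) :: AP :: (λq. ((if0 q then 6 else 3) * ((λv. -1) q))) :: AP]; D=∅⟩
step 3: ⟨S=∅; E=∅; C=[-3 :: (λz. z) :: AP :: (λw. 7) :: AP :: (λq. ((if0 q then 6 else 3) * ((λv. -1) q))) :: AP]; D=∅⟩
step 4: ⟨S=[-3]; E=∅; C=[(λz. z) :: AP :: (λw. 7) :: AP :: (λq. ((if0 q then 6 else 3) * ((λv. -1) q))) :: AP]; D=∅⟩
step 5: ⟨S=[clo(λz. z, ∅) :: -3]; E=∅; C=[AP :: (λw. 7) :: AP :: (λq. ((if0 q then 6 else 3) * ((λv. -1) q))) :: AP]; D=∅⟩
step 6: ⟨S=∅; E={z↦-3}; C=[z]; D=[(∅, ∅, [(λw. 7) :: AP :: (λq. ((if0 q then 6 else 3) * ((λv. -1) q))) :: AP])]⟩
step 7: ⟨S=[-3]; E={z↦-3}; C=∅; D=[(∅, ∅, [(λw. 7) :: AP :: (λq. ((if0 q then 6 else 3) * ((λv. -1) q))) :: AP])]⟩
step 8: ⟨S=[-3]; E=∅; C=[(λw. 7) :: AP :: (λq. ((if0 q then 6 else 3) * ((λv. -1) q))) :: AP]; D=∅⟩
step 9: ⟨S=[clo(λw. 7, ∅) :: -3]; E=∅; C=[AP :: (λq. ((if0 q then 6 else 3) * ((λv. -1) q))) :: AP]; D=∅⟩
step 10: ⟨S=∅; E={w↦-3}; C=[7]; D=[(∅, ∅, [(λq. ((if0 q then 6 else 3) * ((λv. -1) q))) :: AP])]⟩
step 11: ⟨S=[7]; E={w↦-3}; C=∅; D=[(∅, ∅, [(λq. ((if0 q then 6 else 3) * ((λv. -1) q))) :: AP])]⟩
step 12: ⟨S=[7]; E=∅; C=[(λq. ((if0 q then 6 else 3) * ((λv. -1) q))) :: AP]; D=∅⟩
step 13: ⟨S=[clo(λq. ((if0 q then 6 else 3) * ((λv. -1) q)), ∅) :: 7]; E=∅; C=[AP]; D=∅⟩
step 14: ⟨S=∅; E={q↦7}; C=[((if0 q then 6 else 3) * ((λv. -1) q))]; D=[(∅, ∅, ∅)]⟩
step 15: ⟨S=∅; E={q↦7}; C=[(if0 q then 6 else 3) :: ((λv. -1) q) :: PRIM2(mul)]; D=[(∅, ∅, ∅)]⟩
step 16: ⟨S=∅; E={q↦7}; C=[q :: SEL :: ((λv. -1) q) :: PRIM2(mul)]; D=[(∅, ∅, ∅)]⟩
step 17: ⟨S=[7]; E={q↦7}; C=[SEL :: ((λv. -1) q) :: PRIM2(mul)]; D=[(∅, ∅, ∅)]⟩
step 18: ⟨S=∅; E={q↦7}; C=[3 :: ((λv. -1) q) :: PRIM2(mul)]; D=[(∅, ∅, ∅)]⟩
step 19: ⟨S=[3]; E={q↦7}; C=[((λv. -1) q) :: PRIM2(mul)]; D=[(∅, ∅, ∅)]⟩
step 20: ⟨S=[3]; E={q↦7}; C=[q :: (λv. -1) :: AP :: PRIM2(mul)]; D=[(∅, ∅, ∅)]⟩
step 21: ⟨S=[7 :: 3]; E={q↦7}; C=[(λv. -1) :: AP :: PRIM2(mul)]; D=[(∅, ∅, ∅)]⟩
step 22: ⟨S=[clo(λv. -1, {q↦7}) :: 7 :: 3]; E={q↦7}; C=[AP :: PRIM2(mul)]; D=[(∅, ∅, ∅)]⟩
step 23: ⟨S=∅; E={v↦7, q↦7}; C=[-1]; D=[([3], {q↦7}, [PRIM2(mul)]) :: (∅, ∅, ∅)]⟩
step 24: ⟨S=[-1]; E={v↦7, q↦7}; C=∅; D=[([3], {q↦7}, [PRIM2(mul)]) :: (∅, ∅, ∅)]⟩
step 25: ⟨S=[-1 :: 3]; E={q↦7}; C=[PRIM2(mul)]; D=[(∅, ∅, ∅)]⟩
step 26: ⟨S=[-3]; E={q↦7}; C=∅; D=[(∅, ∅, ∅)]⟩
step 27: ⟨S=[-3]; E=∅; C=∅; D=∅⟩
→ final value -3

Answer: -3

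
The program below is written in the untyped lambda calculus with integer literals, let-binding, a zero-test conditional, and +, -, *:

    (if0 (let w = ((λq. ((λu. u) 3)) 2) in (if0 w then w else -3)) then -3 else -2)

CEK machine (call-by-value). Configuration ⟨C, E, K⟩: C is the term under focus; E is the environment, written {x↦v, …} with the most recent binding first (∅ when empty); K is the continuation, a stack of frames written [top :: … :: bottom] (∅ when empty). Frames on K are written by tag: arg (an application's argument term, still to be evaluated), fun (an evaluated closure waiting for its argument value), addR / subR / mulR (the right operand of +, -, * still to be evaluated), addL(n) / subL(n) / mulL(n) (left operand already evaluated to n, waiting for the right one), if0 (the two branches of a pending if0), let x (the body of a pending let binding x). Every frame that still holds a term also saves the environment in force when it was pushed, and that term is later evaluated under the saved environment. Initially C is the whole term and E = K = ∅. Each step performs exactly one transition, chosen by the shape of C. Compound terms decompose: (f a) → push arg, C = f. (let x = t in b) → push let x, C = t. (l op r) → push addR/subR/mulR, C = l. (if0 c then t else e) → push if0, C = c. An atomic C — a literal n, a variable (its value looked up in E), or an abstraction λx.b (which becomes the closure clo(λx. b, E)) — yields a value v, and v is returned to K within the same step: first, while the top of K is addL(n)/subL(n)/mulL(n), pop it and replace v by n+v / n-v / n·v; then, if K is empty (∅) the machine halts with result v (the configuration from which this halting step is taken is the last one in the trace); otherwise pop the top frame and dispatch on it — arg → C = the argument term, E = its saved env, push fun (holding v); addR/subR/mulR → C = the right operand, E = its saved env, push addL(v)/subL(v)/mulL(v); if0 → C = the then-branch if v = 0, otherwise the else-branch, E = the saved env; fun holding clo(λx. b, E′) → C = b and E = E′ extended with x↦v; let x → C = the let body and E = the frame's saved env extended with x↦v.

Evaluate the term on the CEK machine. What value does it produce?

Answer: -2

Derivation:
[0] [C=(if0 (let w = ((λq. ((λu. u) 3)) 2) in (if0 w then w else -3)) then -3 else -2) | E=∅ | K=∅]
[1] [C=(let w = ((λq. ((λu. u) 3)) 2) in (if0 w then w else -3)) | E=∅ | K=[if0]]
[2] [C=((λq. ((λu. u) 3)) 2) | E=∅ | K=[let w :: if0]]
[3] [C=(λq. ((λu. u) 3)) | E=∅ | K=[arg :: let w :: if0]]
[4] [C=2 | E=∅ | K=[fun :: let w :: if0]]
[5] [C=((λu. u) 3) | E={q↦2} | K=[let w :: if0]]
[6] [C=(λu. u) | E={q↦2} | K=[arg :: let w :: if0]]
[7] [C=3 | E={q↦2} | K=[fun :: let w :: if0]]
[8] [C=u | E={u↦3, q↦2} | K=[let w :: if0]]
[9] [C=(if0 w then w else -3) | E={w↦3} | K=[if0]]
[10] [C=w | E={w↦3} | K=[if0 :: if0]]
[11] [C=-3 | E={w↦3} | K=[if0]]
[12] [C=-2 | E=∅ | K=∅]
→ final value -2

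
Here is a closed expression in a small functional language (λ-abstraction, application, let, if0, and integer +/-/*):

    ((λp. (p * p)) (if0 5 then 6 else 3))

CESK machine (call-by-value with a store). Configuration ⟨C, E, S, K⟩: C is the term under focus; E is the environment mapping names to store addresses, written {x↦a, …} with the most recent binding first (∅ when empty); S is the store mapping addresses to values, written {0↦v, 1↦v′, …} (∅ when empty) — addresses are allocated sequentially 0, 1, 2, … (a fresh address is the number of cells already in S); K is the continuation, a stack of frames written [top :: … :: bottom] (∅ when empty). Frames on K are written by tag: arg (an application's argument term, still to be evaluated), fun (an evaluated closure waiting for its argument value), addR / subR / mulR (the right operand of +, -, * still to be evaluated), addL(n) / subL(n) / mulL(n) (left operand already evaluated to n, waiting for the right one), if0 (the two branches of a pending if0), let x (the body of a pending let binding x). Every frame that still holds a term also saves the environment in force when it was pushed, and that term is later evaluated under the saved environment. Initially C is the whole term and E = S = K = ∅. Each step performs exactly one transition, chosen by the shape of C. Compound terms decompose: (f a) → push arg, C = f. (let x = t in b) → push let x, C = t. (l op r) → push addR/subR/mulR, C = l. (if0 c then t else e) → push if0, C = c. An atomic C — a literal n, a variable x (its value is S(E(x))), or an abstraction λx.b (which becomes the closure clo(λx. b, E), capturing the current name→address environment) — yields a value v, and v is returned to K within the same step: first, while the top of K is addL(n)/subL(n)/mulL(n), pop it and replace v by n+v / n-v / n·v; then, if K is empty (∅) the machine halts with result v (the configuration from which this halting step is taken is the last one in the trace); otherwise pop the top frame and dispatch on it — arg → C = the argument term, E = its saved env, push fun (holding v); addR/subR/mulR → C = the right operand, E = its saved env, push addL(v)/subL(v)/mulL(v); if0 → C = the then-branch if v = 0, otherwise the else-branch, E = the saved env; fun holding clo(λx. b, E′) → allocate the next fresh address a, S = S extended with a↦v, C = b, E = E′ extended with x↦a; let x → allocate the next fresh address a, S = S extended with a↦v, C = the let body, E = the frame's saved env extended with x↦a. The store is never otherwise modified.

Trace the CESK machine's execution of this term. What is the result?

Answer: 9

Machine steps:
t=0: ⟨C=((λp. (p * p)) (if0 5 then 6 else 3)); E=∅; S=∅; K=∅⟩
t=1: ⟨C=(λp. (p * p)); E=∅; S=∅; K=[arg]⟩
t=2: ⟨C=(if0 5 then 6 else 3); E=∅; S=∅; K=[fun]⟩
t=3: ⟨C=5; E=∅; S=∅; K=[if0 :: fun]⟩
t=4: ⟨C=3; E=∅; S=∅; K=[fun]⟩
t=5: ⟨C=(p * p); E={p↦0}; S={0↦3}; K=∅⟩
t=6: ⟨C=p; E={p↦0}; S={0↦3}; K=[mulR]⟩
t=7: ⟨C=p; E={p↦0}; S={0↦3}; K=[mulL(3)]⟩
→ final value 9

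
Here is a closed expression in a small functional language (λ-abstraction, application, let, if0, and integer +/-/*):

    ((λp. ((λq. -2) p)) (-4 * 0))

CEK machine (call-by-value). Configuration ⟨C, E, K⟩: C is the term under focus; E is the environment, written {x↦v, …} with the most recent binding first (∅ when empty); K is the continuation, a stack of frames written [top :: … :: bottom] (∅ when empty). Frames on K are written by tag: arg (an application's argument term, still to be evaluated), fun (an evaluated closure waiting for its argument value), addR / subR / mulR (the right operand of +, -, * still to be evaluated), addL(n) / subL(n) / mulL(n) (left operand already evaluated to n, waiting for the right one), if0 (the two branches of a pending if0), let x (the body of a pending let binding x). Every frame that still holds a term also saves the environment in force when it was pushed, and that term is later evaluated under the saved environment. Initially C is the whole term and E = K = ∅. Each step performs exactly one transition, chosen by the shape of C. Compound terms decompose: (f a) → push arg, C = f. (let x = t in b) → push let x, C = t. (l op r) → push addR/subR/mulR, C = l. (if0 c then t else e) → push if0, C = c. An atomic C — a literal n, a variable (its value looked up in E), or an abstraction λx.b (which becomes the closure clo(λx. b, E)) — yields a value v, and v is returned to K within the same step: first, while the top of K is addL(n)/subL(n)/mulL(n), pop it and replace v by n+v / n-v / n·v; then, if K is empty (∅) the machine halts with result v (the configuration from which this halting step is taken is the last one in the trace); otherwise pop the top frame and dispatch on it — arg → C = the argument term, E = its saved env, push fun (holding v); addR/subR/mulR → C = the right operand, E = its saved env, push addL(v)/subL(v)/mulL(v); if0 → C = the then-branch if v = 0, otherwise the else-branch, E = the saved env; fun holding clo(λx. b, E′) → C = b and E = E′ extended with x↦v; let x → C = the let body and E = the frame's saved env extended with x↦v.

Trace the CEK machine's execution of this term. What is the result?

Answer: -2

Derivation:
t=0: [C=((λp. ((λq. -2) p)) (-4 * 0)) | E=∅ | K=∅]
t=1: [C=(λp. ((λq. -2) p)) | E=∅ | K=[arg]]
t=2: [C=(-4 * 0) | E=∅ | K=[fun]]
t=3: [C=-4 | E=∅ | K=[mulR :: fun]]
t=4: [C=0 | E=∅ | K=[mulL(-4) :: fun]]
t=5: [C=((λq. -2) p) | E={p↦0} | K=∅]
t=6: [C=(λq. -2) | E={p↦0} | K=[arg]]
t=7: [C=p | E={p↦0} | K=[fun]]
t=8: [C=-2 | E={q↦0, p↦0} | K=∅]
→ final value -2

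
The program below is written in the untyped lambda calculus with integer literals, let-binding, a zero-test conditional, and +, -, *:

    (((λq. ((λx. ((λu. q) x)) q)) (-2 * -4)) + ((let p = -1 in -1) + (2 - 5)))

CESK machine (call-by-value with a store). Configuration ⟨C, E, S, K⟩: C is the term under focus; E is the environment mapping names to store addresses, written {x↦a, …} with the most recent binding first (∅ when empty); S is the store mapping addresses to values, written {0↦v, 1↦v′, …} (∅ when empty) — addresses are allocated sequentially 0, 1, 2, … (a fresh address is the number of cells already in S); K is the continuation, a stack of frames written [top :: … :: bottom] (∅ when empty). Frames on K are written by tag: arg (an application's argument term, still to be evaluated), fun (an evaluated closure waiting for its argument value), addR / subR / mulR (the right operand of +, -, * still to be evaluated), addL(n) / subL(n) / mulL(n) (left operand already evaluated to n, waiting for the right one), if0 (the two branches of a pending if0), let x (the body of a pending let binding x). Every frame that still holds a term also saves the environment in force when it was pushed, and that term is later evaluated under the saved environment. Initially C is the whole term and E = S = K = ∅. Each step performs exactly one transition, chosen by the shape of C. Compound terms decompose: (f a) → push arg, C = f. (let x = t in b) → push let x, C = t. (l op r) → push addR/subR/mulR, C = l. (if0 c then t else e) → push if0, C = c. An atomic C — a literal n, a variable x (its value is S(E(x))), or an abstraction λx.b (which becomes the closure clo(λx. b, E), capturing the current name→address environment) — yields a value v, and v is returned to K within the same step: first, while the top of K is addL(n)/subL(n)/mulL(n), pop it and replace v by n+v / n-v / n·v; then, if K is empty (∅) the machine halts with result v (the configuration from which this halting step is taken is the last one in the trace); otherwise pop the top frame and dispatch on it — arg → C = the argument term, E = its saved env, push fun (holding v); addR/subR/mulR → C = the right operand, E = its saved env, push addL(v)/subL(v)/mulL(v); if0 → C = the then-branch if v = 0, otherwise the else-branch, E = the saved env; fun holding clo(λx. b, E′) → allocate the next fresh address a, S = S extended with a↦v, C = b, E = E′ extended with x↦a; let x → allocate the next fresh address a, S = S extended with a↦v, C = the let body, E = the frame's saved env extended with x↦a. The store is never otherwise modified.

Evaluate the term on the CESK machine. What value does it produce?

Answer: 4

Derivation:
step 0: <C=(((λq. ((λx. ((λu. q) x)) q)) (-2 * -4)) + ((let p = -1 in -1) + (2 - 5))), E=∅, S=∅, K=∅>
step 1: <C=((λq. ((λx. ((λu. q) x)) q)) (-2 * -4)), E=∅, S=∅, K=[addR]>
step 2: <C=(λq. ((λx. ((λu. q) x)) q)), E=∅, S=∅, K=[arg :: addR]>
step 3: <C=(-2 * -4), E=∅, S=∅, K=[fun :: addR]>
step 4: <C=-2, E=∅, S=∅, K=[mulR :: fun :: addR]>
step 5: <C=-4, E=∅, S=∅, K=[mulL(-2) :: fun :: addR]>
step 6: <C=((λx. ((λu. q) x)) q), E={q↦0}, S={0↦8}, K=[addR]>
step 7: <C=(λx. ((λu. q) x)), E={q↦0}, S={0↦8}, K=[arg :: addR]>
step 8: <C=q, E={q↦0}, S={0↦8}, K=[fun :: addR]>
step 9: <C=((λu. q) x), E={x↦1, q↦0}, S={0↦8, 1↦8}, K=[addR]>
step 10: <C=(λu. q), E={x↦1, q↦0}, S={0↦8, 1↦8}, K=[arg :: addR]>
step 11: <C=x, E={x↦1, q↦0}, S={0↦8, 1↦8}, K=[fun :: addR]>
step 12: <C=q, E={u↦2, x↦1, q↦0}, S={0↦8, 1↦8, 2↦8}, K=[addR]>
step 13: <C=((let p = -1 in -1) + (2 - 5)), E=∅, S={0↦8, 1↦8, 2↦8}, K=[addL(8)]>
step 14: <C=(let p = -1 in -1), E=∅, S={0↦8, 1↦8, 2↦8}, K=[addR :: addL(8)]>
step 15: <C=-1, E=∅, S={0↦8, 1↦8, 2↦8}, K=[let p :: addR :: addL(8)]>
step 16: <C=-1, E={p↦3}, S={0↦8, 1↦8, 2↦8, 3↦-1}, K=[addR :: addL(8)]>
step 17: <C=(2 - 5), E=∅, S={0↦8, 1↦8, 2↦8, 3↦-1}, K=[addL(-1) :: addL(8)]>
step 18: <C=2, E=∅, S={0↦8, 1↦8, 2↦8, 3↦-1}, K=[subR :: addL(-1) :: addL(8)]>
step 19: <C=5, E=∅, S={0↦8, 1↦8, 2↦8, 3↦-1}, K=[subL(2) :: addL(-1) :: addL(8)]>
→ final value 4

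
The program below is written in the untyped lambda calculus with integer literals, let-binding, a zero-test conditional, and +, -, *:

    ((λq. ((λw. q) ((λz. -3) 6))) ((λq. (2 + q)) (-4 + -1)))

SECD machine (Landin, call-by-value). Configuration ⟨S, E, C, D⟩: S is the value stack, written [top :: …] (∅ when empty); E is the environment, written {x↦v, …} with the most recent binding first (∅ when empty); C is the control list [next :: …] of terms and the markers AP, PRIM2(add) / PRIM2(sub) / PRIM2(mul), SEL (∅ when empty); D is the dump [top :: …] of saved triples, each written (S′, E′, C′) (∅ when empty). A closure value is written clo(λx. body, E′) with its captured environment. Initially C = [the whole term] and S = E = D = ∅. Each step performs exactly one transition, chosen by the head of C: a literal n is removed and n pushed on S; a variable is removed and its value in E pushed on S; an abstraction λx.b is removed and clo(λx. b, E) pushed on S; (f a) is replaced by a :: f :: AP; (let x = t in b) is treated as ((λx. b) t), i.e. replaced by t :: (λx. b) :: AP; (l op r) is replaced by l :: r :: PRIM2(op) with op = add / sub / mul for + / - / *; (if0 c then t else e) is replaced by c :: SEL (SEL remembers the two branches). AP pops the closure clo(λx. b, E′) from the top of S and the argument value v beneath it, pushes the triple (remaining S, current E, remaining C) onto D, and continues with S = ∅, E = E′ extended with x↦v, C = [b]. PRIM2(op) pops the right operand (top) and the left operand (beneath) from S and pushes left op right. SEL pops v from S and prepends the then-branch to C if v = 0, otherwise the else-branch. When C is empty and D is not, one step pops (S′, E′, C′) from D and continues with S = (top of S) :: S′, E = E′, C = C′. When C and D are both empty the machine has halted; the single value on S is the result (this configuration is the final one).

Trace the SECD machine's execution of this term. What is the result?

Answer: -3

Machine steps:
t=0: [S=∅ | E=∅ | C=[((λq. ((λw. q) ((λz. -3) 6))) ((λq. (2 + q)) (-4 + -1)))] | D=∅]
t=1: [S=∅ | E=∅ | C=[((λq. (2 + q)) (-4 + -1)) :: (λq. ((λw. q) ((λz. -3) 6))) :: AP] | D=∅]
t=2: [S=∅ | E=∅ | C=[(-4 + -1) :: (λq. (2 + q)) :: AP :: (λq. ((λw. q) ((λz. -3) 6))) :: AP] | D=∅]
t=3: [S=∅ | E=∅ | C=[-4 :: -1 :: PRIM2(add) :: (λq. (2 + q)) :: AP :: (λq. ((λw. q) ((λz. -3) 6))) :: AP] | D=∅]
t=4: [S=[-4] | E=∅ | C=[-1 :: PRIM2(add) :: (λq. (2 + q)) :: AP :: (λq. ((λw. q) ((λz. -3) 6))) :: AP] | D=∅]
t=5: [S=[-1 :: -4] | E=∅ | C=[PRIM2(add) :: (λq. (2 + q)) :: AP :: (λq. ((λw. q) ((λz. -3) 6))) :: AP] | D=∅]
t=6: [S=[-5] | E=∅ | C=[(λq. (2 + q)) :: AP :: (λq. ((λw. q) ((λz. -3) 6))) :: AP] | D=∅]
t=7: [S=[clo(λq. (2 + q), ∅) :: -5] | E=∅ | C=[AP :: (λq. ((λw. q) ((λz. -3) 6))) :: AP] | D=∅]
t=8: [S=∅ | E={q↦-5} | C=[(2 + q)] | D=[(∅, ∅, [(λq. ((λw. q) ((λz. -3) 6))) :: AP])]]
t=9: [S=∅ | E={q↦-5} | C=[2 :: q :: PRIM2(add)] | D=[(∅, ∅, [(λq. ((λw. q) ((λz. -3) 6))) :: AP])]]
t=10: [S=[2] | E={q↦-5} | C=[q :: PRIM2(add)] | D=[(∅, ∅, [(λq. ((λw. q) ((λz. -3) 6))) :: AP])]]
t=11: [S=[-5 :: 2] | E={q↦-5} | C=[PRIM2(add)] | D=[(∅, ∅, [(λq. ((λw. q) ((λz. -3) 6))) :: AP])]]
t=12: [S=[-3] | E={q↦-5} | C=∅ | D=[(∅, ∅, [(λq. ((λw. q) ((λz. -3) 6))) :: AP])]]
t=13: [S=[-3] | E=∅ | C=[(λq. ((λw. q) ((λz. -3) 6))) :: AP] | D=∅]
t=14: [S=[clo(λq. ((λw. q) ((λz. -3) 6)), ∅) :: -3] | E=∅ | C=[AP] | D=∅]
t=15: [S=∅ | E={q↦-3} | C=[((λw. q) ((λz. -3) 6))] | D=[(∅, ∅, ∅)]]
t=16: [S=∅ | E={q↦-3} | C=[((λz. -3) 6) :: (λw. q) :: AP] | D=[(∅, ∅, ∅)]]
t=17: [S=∅ | E={q↦-3} | C=[6 :: (λz. -3) :: AP :: (λw. q) :: AP] | D=[(∅, ∅, ∅)]]
t=18: [S=[6] | E={q↦-3} | C=[(λz. -3) :: AP :: (λw. q) :: AP] | D=[(∅, ∅, ∅)]]
t=19: [S=[clo(λz. -3, {q↦-3}) :: 6] | E={q↦-3} | C=[AP :: (λw. q) :: AP] | D=[(∅, ∅, ∅)]]
t=20: [S=∅ | E={z↦6, q↦-3} | C=[-3] | D=[(∅, {q↦-3}, [(λw. q) :: AP]) :: (∅, ∅, ∅)]]
t=21: [S=[-3] | E={z↦6, q↦-3} | C=∅ | D=[(∅, {q↦-3}, [(λw. q) :: AP]) :: (∅, ∅, ∅)]]
t=22: [S=[-3] | E={q↦-3} | C=[(λw. q) :: AP] | D=[(∅, ∅, ∅)]]
t=23: [S=[clo(λw. q, {q↦-3}) :: -3] | E={q↦-3} | C=[AP] | D=[(∅, ∅, ∅)]]
t=24: [S=∅ | E={w↦-3, q↦-3} | C=[q] | D=[(∅, {q↦-3}, ∅) :: (∅, ∅, ∅)]]
t=25: [S=[-3] | E={w↦-3, q↦-3} | C=∅ | D=[(∅, {q↦-3}, ∅) :: (∅, ∅, ∅)]]
t=26: [S=[-3] | E={q↦-3} | C=∅ | D=[(∅, ∅, ∅)]]
t=27: [S=[-3] | E=∅ | C=∅ | D=∅]
→ final value -3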